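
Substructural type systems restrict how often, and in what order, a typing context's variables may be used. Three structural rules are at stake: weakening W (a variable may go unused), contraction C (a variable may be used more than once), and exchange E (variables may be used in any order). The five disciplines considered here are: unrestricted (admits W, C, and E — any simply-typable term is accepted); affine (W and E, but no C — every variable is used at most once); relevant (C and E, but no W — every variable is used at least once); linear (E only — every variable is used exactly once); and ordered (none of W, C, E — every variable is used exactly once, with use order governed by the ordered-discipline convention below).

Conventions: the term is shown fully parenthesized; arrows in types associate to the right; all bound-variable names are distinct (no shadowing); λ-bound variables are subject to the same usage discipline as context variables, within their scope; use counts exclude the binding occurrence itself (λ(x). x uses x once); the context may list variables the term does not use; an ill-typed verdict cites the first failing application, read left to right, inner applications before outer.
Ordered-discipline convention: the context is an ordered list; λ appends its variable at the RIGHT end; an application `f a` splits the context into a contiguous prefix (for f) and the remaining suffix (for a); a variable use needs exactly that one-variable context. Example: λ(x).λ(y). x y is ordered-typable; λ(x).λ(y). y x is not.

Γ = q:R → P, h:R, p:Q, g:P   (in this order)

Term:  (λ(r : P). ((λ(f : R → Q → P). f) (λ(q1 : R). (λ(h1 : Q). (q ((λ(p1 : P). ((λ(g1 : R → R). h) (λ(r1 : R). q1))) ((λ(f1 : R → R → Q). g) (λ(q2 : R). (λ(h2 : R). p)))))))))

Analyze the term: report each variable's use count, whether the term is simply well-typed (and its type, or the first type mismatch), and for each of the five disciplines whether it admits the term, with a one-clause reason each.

usage: q: 1, h: 1, p: 1, g: 1, r (bound): 0, f (bound): 1, q1 (bound): 1, h1 (bound): 0, p1 (bound): 0, g1 (bound): 0, r1 (bound): 0, f1 (bound): 0, q2 (bound): 0, h2 (bound): 0
use order (left to right): f, q, h, q1, g, p
typing: well-typed — term : P → R → Q → P
ordered ✗ (r, h1, p1, g1, r1, f1, q2, h2 never used (weakening))
linear ✗ (r, h1, p1, g1, r1, f1, q2, h2 never used (weakening))
affine ✓ (no duplicate uses among q, h, p, g, r, f, q1, h1, p1, g1, r1, f1, q2, h2)
relevant ✗ (r, h1, p1, g1, r1, f1, q2, h2 never used (weakening))
unrestricted ✓ (simply typable at P → R → Q → P; W, C, E all held)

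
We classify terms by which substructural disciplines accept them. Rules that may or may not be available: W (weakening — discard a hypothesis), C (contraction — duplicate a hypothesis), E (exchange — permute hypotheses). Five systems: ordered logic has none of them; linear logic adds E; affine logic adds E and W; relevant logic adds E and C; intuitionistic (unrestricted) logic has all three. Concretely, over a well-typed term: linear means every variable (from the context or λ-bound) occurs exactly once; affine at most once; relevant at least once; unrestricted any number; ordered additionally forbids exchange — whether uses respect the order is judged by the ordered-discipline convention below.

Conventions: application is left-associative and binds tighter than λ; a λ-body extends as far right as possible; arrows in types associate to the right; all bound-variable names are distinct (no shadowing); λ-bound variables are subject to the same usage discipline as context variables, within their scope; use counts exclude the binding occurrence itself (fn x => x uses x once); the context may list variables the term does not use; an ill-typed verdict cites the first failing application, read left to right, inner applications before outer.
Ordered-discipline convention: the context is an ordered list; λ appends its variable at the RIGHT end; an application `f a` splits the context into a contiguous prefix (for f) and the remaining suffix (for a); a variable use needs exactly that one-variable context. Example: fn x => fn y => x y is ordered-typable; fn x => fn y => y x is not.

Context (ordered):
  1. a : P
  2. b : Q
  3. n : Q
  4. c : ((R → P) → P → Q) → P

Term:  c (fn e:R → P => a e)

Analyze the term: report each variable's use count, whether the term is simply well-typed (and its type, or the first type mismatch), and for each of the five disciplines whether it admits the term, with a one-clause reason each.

use counts: a ×1; b ×0; n ×0; c ×1; e [bound] ×1
uses in reading order: c, a, e
typing: ill-typed: non-arrow in function slot: P
ordered ✗ (fails simple typing)
linear ✗ (a type mismatch blocks all five)
affine ✗ (the type mismatch rejects it)
relevant ✗ (not simply typable)
unrestricted ✗ (fails simple typing)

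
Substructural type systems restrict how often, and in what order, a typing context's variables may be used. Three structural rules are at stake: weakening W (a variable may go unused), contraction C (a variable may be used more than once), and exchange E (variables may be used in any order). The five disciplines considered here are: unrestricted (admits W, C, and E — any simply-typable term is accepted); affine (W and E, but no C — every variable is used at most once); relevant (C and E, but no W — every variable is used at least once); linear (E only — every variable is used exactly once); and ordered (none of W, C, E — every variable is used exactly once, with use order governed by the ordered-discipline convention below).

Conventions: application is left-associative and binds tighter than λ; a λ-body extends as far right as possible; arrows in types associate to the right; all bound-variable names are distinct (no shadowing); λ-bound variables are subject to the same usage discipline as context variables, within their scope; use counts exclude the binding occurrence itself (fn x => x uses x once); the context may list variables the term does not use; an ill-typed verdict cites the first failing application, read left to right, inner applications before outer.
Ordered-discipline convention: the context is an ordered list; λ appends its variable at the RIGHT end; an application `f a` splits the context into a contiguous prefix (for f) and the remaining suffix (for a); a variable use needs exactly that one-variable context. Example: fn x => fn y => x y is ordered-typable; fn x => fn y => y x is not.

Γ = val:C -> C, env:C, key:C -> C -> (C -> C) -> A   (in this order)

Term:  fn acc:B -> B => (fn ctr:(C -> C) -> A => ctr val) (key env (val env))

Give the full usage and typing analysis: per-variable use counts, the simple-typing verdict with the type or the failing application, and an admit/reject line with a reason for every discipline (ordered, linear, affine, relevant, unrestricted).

usage: val: 2, env: 2, key: 1, acc [bound]: 0, ctr [bound]: 1
left-to-right use order: ctr, val, key, env, val, env
typing: well-typed at (B -> B) -> A
ordered: ✗, needs contraction — val ×2, env ×2; unused: acc — weakening required
linear: ✗, needs contraction — val ×2, env ×2; unused: acc — weakening required
affine: ✗, needs contraction — val ×2, env ×2
relevant: ✗, unused: acc — weakening required
unrestricted: ✓, typability at (B -> B) -> A is all that's needed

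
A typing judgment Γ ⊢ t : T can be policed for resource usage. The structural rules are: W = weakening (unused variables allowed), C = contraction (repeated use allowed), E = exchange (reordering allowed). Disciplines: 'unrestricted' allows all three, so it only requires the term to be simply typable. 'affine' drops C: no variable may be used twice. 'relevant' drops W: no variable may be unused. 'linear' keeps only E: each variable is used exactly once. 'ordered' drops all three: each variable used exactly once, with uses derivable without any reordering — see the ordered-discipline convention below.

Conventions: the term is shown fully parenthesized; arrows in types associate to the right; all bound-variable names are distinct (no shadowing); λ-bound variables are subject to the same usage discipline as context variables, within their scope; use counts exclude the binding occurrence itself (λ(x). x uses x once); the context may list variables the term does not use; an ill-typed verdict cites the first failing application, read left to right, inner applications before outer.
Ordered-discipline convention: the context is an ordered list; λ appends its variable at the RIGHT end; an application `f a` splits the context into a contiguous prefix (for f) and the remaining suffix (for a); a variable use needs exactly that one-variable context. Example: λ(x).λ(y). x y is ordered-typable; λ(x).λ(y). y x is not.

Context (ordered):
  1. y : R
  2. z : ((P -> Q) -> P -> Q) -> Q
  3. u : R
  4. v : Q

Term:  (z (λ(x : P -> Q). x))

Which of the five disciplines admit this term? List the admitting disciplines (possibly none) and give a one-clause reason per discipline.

admitted in: affine, unrestricted
usage: y: 0×; z: 1×; u: 0×; v: 0×; x (λ-bound): 1×
uses in reading order: z, x
typing: well-typed at Q
ordered: ✗, y, u, v never used (weakening)
linear: ✗, y, u, v never used (weakening)
affine: ✓, none of y, z, u, v, x used more than once
relevant: ✗, y, u, v never used (weakening)
unrestricted: ✓, typability at Q is all that's needed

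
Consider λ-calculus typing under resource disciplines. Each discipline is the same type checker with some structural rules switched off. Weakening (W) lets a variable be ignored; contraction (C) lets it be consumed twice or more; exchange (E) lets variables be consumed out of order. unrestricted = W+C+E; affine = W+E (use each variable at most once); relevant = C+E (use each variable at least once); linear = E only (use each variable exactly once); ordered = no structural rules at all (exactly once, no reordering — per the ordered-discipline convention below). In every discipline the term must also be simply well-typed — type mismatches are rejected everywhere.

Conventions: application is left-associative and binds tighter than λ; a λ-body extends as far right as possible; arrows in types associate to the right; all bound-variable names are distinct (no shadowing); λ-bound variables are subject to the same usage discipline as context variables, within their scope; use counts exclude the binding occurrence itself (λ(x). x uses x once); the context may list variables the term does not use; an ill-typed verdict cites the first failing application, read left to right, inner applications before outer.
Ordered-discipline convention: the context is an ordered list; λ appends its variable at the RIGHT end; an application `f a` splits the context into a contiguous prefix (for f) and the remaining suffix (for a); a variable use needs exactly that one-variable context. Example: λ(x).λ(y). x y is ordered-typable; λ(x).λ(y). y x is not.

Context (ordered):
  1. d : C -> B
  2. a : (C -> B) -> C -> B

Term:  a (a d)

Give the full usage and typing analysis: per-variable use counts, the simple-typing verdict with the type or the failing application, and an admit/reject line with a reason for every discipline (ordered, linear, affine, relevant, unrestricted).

usage: d=1; a=2
uses in reading order: a, a, d
typing: well-typed — term : C -> B
ordered ✗ (a ×2 used more than once (contraction))
linear ✗ (a ×2 used more than once (contraction))
affine ✗ (a ×2 used more than once (contraction))
relevant ✓ (none of d, a goes unused)
unrestricted ✓ (simply typable at C -> B; W, C, E all held)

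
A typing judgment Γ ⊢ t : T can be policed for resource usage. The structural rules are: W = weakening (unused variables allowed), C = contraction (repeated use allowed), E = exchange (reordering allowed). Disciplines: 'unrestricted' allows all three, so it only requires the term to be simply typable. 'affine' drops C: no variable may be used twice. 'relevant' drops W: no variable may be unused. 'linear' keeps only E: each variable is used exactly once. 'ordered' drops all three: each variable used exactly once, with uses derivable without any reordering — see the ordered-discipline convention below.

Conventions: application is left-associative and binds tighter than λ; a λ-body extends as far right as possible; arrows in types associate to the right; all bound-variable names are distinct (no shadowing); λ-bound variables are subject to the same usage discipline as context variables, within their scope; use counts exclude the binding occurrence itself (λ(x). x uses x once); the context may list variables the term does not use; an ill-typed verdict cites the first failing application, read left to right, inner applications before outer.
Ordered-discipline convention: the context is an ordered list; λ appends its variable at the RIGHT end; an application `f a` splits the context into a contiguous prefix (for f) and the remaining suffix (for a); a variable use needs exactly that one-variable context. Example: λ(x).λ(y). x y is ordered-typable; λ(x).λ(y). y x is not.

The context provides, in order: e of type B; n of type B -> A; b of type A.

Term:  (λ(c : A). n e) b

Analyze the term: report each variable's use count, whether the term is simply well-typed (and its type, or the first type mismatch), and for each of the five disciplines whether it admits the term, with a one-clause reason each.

use counts: e ×1, n ×1, b ×1, c (λ-bound) ×0
uses in reading order: n, e, b
typing: ✓ — A
ordered: ✗ — c never used (weakening)
linear: ✗ — c never used (weakening)
affine: ✓ — e, n, b, c: no repeats, contraction unneeded
relevant: ✗ — c never used (weakening)
unrestricted: ✓ — typability at A is all that's needed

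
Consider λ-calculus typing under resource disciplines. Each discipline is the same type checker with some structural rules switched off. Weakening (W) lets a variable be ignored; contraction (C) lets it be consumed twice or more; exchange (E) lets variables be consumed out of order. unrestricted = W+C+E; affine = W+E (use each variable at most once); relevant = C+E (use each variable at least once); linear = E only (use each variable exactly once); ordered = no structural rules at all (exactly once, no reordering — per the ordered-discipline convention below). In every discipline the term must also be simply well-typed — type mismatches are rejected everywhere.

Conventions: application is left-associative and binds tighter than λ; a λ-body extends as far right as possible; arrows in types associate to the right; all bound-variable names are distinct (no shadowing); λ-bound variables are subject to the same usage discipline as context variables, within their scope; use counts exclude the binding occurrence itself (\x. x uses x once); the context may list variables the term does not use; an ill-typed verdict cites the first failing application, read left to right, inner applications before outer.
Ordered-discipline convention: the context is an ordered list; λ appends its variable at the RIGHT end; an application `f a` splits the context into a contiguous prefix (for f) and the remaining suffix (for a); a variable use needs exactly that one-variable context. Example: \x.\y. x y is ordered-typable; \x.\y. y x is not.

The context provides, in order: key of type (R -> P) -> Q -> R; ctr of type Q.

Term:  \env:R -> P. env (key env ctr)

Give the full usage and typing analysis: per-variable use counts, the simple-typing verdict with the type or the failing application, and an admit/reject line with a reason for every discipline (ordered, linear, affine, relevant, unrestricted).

use counts: key ×1; ctr ×1; env (λ-bound) ×2
left-to-right use order: env, key, env, ctr
typing: well-typed at (R -> P) -> P
ordered: ✗, env ×2 used more than once (contraction)
linear: ✗, env ×2 used more than once (contraction)
affine: ✗, env ×2 used more than once (contraction)
relevant: ✓, every one of key, ctr, env appears
unrestricted: ✓, simply typable at (R -> P) -> P; W, C, E all held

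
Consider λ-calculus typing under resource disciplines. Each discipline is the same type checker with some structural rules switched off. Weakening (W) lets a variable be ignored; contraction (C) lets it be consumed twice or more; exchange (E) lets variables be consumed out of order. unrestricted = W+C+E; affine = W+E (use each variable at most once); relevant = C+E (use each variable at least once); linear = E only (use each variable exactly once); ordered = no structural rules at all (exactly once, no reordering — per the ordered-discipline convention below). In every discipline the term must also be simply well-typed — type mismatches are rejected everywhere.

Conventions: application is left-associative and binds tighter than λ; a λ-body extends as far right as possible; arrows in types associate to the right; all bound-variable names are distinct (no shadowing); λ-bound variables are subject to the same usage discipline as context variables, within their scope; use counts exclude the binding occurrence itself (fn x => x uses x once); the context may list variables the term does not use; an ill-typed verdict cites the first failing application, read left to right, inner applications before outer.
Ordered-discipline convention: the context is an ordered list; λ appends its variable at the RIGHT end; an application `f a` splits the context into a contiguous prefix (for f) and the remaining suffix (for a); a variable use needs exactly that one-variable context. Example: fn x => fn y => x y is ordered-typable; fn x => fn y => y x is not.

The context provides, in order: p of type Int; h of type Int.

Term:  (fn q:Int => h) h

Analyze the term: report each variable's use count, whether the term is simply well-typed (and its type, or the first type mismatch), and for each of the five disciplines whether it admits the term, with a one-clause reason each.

usage: p: 0; h: 2; q (bound): 0
use order (left to right): h, h
typing: well-typed at Int
ordered: ✗ — needs contraction — h ×2; needs weakening: p, q unused
linear: ✗ — needs contraction — h ×2; needs weakening: p, q unused
affine: ✗ — needs contraction — h ×2
relevant: ✗ — needs weakening: p, q unused
unrestricted: ✓ — type-checks (Int) and nothing is barred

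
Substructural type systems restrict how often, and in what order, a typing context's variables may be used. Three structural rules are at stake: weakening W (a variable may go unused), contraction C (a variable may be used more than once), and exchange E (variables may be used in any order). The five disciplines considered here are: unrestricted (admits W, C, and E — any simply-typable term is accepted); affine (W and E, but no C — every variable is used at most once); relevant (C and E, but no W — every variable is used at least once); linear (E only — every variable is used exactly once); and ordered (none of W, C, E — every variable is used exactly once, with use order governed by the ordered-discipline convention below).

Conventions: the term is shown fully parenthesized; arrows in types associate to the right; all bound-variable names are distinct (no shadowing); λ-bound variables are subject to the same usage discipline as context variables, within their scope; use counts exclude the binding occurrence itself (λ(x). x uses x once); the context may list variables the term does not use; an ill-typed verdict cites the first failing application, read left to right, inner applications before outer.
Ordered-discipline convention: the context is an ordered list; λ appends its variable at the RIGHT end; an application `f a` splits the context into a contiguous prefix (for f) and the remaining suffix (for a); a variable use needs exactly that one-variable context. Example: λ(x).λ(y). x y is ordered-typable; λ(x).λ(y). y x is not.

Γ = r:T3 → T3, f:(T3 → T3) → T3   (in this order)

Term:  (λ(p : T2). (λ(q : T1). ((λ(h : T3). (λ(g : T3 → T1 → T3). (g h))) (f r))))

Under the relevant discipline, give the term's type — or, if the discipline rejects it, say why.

not well-typed under relevant — unused: p, q — weakening required
use counts: r: 1×, f: 1×, p [bound]: 0×, q [bound]: 0×, h [bound]: 1×, g [bound]: 1×
uses in reading order: g, h, f, r
typing: ✓ — T2 → T1 → (T3 → T1 → T3) → T1 → T3
across the five disciplines: ordered ✗ | linear ✗ | affine ✓ | relevant ✗ | unrestricted ✓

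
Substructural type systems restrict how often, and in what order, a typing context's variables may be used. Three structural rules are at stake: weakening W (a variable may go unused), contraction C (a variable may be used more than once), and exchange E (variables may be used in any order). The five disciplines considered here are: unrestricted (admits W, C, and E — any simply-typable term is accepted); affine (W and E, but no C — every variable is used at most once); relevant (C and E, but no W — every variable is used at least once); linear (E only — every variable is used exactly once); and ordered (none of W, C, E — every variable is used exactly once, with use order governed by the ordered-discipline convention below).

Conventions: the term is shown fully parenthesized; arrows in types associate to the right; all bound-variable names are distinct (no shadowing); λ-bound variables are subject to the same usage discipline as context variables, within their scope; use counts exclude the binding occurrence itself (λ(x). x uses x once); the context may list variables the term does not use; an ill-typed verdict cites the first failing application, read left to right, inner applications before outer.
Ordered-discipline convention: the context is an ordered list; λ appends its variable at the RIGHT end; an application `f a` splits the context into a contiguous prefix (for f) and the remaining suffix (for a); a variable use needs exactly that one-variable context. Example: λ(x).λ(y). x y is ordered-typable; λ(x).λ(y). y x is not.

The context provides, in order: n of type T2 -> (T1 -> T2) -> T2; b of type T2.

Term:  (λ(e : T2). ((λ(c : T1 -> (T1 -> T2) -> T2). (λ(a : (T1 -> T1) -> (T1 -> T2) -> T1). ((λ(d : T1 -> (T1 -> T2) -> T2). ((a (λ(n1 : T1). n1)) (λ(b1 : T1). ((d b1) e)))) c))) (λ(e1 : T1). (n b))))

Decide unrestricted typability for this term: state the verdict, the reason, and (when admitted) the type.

no — the type mismatch rejects it
usage: n: 1×, b: 1×, e (bound): 1×, c (bound): 1×, a (bound): 1×, d (bound): 1×, n1 (bound): 1×, b1 (bound): 1×, e1 (bound): 0×
use order (left to right): a, n1, d, b1, e, c, n, b
typing: ill-typed: argument of type T2 where T1 -> T2 is required
per-discipline verdicts: ordered ✗ · linear ✗ · affine ✗ · relevant ✗ · unrestricted ✗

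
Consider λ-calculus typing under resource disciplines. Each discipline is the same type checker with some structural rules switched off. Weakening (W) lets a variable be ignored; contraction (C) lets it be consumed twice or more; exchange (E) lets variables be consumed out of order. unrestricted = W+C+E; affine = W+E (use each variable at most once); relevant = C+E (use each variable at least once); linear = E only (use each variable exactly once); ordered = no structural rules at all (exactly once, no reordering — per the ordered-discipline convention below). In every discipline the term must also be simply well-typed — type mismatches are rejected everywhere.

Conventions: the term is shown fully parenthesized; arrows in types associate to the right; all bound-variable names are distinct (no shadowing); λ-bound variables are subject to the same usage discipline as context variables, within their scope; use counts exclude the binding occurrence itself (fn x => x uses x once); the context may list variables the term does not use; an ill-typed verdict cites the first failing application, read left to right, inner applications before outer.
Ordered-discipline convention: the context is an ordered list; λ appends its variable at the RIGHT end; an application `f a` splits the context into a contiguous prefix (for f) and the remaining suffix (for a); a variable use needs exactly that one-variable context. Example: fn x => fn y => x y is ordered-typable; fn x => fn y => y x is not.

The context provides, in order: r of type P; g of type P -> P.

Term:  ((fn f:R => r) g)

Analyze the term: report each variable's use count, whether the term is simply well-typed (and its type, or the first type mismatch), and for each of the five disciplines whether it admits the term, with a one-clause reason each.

variable uses: r ×1, g ×1, f (λ-bound) ×0
use order (left to right): r, g
typing: ill-typed: an argument P -> P mismatches the expected R
ordered: ✗ — fails simple typing
linear: ✗ — a type mismatch blocks all five
affine: ✗ — the type mismatch rejects it
relevant: ✗ — not simply typable
unrestricted: ✗ — fails simple typing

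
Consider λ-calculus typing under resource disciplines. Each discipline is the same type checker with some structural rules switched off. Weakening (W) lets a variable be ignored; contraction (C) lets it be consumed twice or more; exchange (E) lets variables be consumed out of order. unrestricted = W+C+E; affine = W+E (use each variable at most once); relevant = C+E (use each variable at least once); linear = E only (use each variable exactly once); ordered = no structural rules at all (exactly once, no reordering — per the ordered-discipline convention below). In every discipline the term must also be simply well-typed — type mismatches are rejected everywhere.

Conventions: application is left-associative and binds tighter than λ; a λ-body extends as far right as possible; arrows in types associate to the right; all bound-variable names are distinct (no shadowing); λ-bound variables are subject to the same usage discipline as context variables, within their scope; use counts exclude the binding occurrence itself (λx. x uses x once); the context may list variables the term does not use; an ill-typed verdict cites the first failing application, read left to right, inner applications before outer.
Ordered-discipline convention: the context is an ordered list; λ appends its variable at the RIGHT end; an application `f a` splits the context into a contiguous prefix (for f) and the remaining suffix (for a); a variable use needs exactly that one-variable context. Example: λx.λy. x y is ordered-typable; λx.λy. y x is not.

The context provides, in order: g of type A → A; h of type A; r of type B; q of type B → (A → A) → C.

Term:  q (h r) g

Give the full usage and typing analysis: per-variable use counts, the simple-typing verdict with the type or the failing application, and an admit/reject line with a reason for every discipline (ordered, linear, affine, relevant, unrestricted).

counts: g ×1; h ×1; r ×1; q ×1
order of uses: q, h, r, g
typing: ill-typed: non-arrow in function slot: A
ordered: ✗ — fails simple typing
linear: ✗ — a type mismatch blocks all five
affine: ✗ — the type mismatch rejects it
relevant: ✗ — not simply typable
unrestricted: ✗ — fails simple typing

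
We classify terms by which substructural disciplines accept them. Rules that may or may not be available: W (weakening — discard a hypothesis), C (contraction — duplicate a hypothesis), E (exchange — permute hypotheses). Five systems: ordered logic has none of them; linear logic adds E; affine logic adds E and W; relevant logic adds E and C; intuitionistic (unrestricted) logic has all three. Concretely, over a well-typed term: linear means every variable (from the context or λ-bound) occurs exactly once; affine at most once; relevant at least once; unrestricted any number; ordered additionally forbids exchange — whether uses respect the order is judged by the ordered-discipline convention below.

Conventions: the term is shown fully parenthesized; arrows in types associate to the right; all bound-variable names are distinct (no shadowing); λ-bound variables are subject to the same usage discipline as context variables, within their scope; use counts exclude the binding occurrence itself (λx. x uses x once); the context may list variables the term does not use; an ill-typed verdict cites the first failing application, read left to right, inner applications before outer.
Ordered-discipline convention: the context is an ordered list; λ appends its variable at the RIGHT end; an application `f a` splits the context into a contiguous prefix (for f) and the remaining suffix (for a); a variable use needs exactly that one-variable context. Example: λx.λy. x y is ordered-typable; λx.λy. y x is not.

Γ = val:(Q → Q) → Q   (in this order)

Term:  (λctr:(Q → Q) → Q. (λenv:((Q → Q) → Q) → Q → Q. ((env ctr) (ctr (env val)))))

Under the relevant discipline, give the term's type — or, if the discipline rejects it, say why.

term : ((Q → Q) → Q) → (((Q → Q) → Q) → Q → Q) → Q
usage: val=1; ctr (λ-bound)=2; env (λ-bound)=2
order of uses: env, ctr, ctr, env, val
typing: ✓ — ((Q → Q) → Q) → (((Q → Q) → Q) → Q → Q) → Q
across the five disciplines: ordered ✗; linear ✗; affine ✗; relevant ✓; unrestricted ✓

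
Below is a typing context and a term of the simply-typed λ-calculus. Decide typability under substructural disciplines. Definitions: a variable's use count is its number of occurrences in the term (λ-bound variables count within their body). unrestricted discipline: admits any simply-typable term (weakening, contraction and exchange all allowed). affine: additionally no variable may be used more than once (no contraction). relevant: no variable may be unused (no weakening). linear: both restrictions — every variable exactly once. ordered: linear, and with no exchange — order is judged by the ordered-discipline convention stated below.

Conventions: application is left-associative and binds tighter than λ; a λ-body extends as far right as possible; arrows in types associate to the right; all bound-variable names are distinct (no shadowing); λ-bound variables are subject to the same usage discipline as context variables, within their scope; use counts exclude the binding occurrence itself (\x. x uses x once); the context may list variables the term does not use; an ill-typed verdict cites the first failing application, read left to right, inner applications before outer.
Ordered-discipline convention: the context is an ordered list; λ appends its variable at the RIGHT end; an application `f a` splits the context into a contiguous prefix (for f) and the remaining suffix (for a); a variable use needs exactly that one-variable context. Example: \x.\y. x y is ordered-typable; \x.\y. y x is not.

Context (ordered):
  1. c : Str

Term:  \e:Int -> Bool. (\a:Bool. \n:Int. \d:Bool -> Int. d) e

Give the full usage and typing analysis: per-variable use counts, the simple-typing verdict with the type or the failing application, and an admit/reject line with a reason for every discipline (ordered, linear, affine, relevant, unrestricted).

counts: c ×0, e (λ-bound) ×1, a (λ-bound) ×0, n (λ-bound) ×0, d (λ-bound) ×1
uses in reading order: d, e
typing: ill-typed: a function awaiting Bool gets Int -> Bool
ordered: ✗ — the type mismatch rejects it
linear: ✗ — not simply typable
affine: ✗ — fails simple typing
relevant: ✗ — a type mismatch blocks all five
unrestricted: ✗ — the type mismatch rejects it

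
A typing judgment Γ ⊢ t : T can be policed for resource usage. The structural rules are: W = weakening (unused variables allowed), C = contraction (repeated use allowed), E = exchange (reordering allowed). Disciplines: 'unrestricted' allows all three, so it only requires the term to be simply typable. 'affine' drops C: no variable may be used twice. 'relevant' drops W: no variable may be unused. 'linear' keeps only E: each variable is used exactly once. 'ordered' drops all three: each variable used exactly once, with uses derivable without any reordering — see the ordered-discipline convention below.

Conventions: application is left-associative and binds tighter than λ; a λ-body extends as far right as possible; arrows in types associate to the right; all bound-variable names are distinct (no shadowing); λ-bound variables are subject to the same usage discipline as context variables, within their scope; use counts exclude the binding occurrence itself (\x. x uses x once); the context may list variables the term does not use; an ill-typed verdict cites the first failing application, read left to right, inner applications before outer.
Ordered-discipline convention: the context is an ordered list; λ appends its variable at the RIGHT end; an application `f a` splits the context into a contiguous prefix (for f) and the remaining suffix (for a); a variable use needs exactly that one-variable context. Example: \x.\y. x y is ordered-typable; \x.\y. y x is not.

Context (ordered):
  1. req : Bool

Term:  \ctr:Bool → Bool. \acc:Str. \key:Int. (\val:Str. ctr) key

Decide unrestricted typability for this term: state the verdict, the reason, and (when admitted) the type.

no — not simply typable
variable uses: req ×0, ctr [bound] ×1, acc [bound] ×0, key [bound] ×1, val [bound] ×0
left-to-right use order: ctr, key
typing: ill-typed: an argument Int mismatches the expected Str
summary: ordered ✗, linear ✗, affine ✗, relevant ✗, unrestricted ✗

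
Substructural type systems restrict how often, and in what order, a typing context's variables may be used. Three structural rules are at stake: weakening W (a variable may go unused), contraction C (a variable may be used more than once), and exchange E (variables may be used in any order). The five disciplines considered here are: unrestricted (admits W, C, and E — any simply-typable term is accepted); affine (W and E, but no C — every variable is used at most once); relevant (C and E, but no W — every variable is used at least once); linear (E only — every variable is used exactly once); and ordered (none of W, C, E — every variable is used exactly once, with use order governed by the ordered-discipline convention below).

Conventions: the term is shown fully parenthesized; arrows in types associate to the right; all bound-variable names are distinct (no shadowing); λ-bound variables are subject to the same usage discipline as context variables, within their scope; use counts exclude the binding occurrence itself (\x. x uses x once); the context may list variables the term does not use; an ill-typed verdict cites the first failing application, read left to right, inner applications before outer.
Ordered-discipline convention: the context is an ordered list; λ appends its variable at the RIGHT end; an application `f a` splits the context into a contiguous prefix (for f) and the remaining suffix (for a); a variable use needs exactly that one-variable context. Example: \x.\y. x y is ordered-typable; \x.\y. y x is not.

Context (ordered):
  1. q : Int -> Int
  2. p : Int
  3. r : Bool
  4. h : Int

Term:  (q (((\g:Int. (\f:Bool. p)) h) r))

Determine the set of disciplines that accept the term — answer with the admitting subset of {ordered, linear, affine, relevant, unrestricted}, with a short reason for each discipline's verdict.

admitting disciplines: affine, unrestricted
counts: q: 1×; p: 1×; r: 1×; h: 1×; g [bound]: 0×; f [bound]: 0×
left-to-right use order: q, p, h, r
typing: well-typed at Int
ordered: ✗, g, f left unused
linear: ✗, g, f left unused
affine: ✓, q, p, r, h, g, f: no repeats, contraction unneeded
relevant: ✗, g, f left unused
unrestricted: ✓, type-checks (Int) and nothing is barred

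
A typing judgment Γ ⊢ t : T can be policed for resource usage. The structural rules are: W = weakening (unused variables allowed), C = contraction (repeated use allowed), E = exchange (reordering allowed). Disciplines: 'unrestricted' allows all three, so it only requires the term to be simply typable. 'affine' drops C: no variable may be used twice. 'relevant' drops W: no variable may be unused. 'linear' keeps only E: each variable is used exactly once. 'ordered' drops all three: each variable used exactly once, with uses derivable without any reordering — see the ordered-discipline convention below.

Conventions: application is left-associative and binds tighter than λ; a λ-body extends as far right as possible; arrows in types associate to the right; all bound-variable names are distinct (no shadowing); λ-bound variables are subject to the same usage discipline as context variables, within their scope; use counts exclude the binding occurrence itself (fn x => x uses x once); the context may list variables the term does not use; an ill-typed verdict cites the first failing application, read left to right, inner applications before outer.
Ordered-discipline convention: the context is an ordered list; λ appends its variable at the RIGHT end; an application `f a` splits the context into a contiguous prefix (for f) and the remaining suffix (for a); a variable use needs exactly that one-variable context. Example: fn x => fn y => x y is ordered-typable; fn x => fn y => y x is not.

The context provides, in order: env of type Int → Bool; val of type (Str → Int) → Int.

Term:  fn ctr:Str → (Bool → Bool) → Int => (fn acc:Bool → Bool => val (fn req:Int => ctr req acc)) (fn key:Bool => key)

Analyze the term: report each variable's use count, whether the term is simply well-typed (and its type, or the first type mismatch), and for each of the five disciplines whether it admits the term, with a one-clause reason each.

use counts: env ×0; val ×1; ctr (bound) ×1; acc (bound) ×1; req (bound) ×1; key (bound) ×1
use order (left to right): val, ctr, req, acc, key
typing: ill-typed: an argument Int mismatches the expected Str
ordered: ✗ — not simply typable
linear: ✗ — fails simple typing
affine: ✗ — a type mismatch blocks all five
relevant: ✗ — the type mismatch rejects it
unrestricted: ✗ — not simply typable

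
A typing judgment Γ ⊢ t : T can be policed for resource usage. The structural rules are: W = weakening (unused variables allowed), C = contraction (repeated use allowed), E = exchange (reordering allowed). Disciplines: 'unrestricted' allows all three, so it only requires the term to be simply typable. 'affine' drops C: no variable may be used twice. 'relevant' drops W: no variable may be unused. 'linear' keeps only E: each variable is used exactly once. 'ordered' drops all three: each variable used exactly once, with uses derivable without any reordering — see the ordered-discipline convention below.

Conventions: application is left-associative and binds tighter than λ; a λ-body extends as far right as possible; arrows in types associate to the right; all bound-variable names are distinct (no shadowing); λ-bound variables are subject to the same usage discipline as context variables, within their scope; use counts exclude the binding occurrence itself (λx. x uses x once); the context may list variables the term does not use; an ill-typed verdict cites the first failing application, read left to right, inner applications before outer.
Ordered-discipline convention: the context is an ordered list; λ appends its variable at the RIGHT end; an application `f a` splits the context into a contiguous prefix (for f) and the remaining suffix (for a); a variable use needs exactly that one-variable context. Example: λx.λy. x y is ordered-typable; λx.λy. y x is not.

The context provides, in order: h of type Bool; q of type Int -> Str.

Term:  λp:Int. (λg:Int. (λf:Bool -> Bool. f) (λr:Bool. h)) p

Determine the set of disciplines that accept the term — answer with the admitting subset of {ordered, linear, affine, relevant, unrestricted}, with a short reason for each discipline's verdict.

admitting disciplines: affine, unrestricted
use counts: h: 1; q: 0; p [bound]: 1; g [bound]: 0; f [bound]: 1; r [bound]: 0
uses in reading order: f, h, p
typing: well-typed at Int -> Bool -> Bool
ordered ✗ (needs weakening: q, g, r unused)
linear ✗ (needs weakening: q, g, r unused)
affine ✓ (h, q, p, g, f, r: no repeats, contraction unneeded)
relevant ✗ (needs weakening: q, g, r unused)
unrestricted ✓ (well-typed at Int -> Bool -> Bool; no restrictions here)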